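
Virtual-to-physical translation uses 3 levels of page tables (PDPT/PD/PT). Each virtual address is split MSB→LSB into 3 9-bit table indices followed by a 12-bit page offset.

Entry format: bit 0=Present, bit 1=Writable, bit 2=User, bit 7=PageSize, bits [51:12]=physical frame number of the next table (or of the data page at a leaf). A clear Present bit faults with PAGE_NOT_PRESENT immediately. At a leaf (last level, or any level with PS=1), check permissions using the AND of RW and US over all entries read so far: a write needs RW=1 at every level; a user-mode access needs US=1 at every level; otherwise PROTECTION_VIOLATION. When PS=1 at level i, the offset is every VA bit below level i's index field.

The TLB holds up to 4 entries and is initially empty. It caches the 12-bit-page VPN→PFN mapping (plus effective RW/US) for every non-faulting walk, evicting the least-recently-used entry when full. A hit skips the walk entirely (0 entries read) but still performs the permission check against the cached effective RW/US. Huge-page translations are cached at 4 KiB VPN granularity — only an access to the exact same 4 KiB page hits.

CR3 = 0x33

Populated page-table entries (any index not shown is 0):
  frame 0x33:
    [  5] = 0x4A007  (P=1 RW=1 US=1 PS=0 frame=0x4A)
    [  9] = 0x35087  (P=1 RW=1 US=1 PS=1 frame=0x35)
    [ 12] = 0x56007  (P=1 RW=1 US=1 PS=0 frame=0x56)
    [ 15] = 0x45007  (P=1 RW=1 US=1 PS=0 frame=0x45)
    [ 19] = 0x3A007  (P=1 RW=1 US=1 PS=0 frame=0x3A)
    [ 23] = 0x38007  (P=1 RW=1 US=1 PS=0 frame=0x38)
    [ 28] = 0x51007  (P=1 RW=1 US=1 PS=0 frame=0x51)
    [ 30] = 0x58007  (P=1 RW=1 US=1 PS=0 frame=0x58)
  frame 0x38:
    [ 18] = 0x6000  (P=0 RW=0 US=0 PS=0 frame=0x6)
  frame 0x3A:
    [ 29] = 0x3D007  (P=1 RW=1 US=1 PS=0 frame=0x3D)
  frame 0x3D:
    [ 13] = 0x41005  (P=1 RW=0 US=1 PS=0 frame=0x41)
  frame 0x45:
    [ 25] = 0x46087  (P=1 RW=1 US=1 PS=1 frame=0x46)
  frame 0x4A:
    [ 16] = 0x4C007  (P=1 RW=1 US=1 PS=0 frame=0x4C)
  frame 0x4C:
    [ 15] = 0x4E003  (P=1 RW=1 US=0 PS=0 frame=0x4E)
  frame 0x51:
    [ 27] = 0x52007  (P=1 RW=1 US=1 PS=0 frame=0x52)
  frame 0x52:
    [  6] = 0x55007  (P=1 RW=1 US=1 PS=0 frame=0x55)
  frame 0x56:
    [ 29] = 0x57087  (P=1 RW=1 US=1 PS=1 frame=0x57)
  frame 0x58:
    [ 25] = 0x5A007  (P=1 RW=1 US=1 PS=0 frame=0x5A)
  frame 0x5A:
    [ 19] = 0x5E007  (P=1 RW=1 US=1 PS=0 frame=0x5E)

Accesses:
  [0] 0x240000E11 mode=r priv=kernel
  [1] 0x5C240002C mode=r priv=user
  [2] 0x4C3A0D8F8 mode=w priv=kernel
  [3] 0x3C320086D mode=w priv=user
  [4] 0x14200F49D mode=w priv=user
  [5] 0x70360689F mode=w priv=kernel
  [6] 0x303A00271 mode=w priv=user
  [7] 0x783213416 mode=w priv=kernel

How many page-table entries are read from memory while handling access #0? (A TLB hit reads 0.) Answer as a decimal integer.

Per-access translation:
#0 VA=0x240000E11 (r,kernel):
  [0] read 0x33 idx=9: raw=0x35087 flags P=1 W=1 U=1 S=1
  → PA=0x35E11 (huge @L0)  (1 entries read)
#1 VA=0x5C240002C (r,user):
  [0] read 0x33 idx=23: raw=0x38007 flags P=1 W=1 U=1 S=0
  [1] read 0x38 idx=18: raw=0x6000 flags P=0 W=0 U=0 S=0
  → PAGE_NOT_PRESENT  (2 entries read)
#2 VA=0x4C3A0D8F8 (w,kernel):
  [0] read 0x33 idx=19: raw=0x3A007 flags P=1 W=1 U=1 S=0
  [1] read 0x3A idx=29: raw=0x3D007 flags P=1 W=1 U=1 S=0
  [2] read 0x3D idx=13: raw=0x41005 flags P=1 W=0 U=1 S=0
  → PROTECTION_VIOLATION  (3 entries read)
#3 VA=0x3C320086D (w,user):
  [0] read 0x33 idx=15: raw=0x45007 flags P=1 W=1 U=1 S=0
  [1] read 0x45 idx=25: raw=0x46087 flags P=1 W=1 U=1 S=1
  → PA=0x4686D (huge @L1)  (2 entries read)
#4 VA=0x14200F49D (w,user):
  [0] read 0x33 idx=5: raw=0x4A007 flags P=1 W=1 U=1 S=0
  [1] read 0x4A idx=16: raw=0x4C007 flags P=1 W=1 U=1 S=0
  [2] read 0x4C idx=15: raw=0x4E003 flags P=1 W=1 U=0 S=0
  → PROTECTION_VIOLATION  (3 entries read)
#5 VA=0x70360689F (w,kernel):
  [0] read 0x33 idx=28: raw=0x51007 flags P=1 W=1 U=1 S=0
  [1] read 0x51 idx=27: raw=0x52007 flags P=1 W=1 U=1 S=0
  [2] read 0x52 idx=6: raw=0x55007 flags P=1 W=1 U=1 S=0
  → PA=0x5589F  (3 entries read)
#6 VA=0x303A00271 (w,user):
  [0] read 0x33 idx=12: raw=0x56007 flags P=1 W=1 U=1 S=0
  [1] read 0x56 idx=29: raw=0x57087 flags P=1 W=1 U=1 S=1
  → PA=0x57271 (huge @L1)  (2 entries read)
#7 VA=0x783213416 (w,kernel):
  [0] read 0x33 idx=30: raw=0x58007 flags P=1 W=1 U=1 S=0
  [1] read 0x58 idx=25: raw=0x5A007 flags P=1 W=1 U=1 S=0
  [2] read 0x5A idx=19: raw=0x5E007 flags P=1 W=1 U=1 S=0
  → PA=0x5E416  (3 entries read)

Entries read for #0: 1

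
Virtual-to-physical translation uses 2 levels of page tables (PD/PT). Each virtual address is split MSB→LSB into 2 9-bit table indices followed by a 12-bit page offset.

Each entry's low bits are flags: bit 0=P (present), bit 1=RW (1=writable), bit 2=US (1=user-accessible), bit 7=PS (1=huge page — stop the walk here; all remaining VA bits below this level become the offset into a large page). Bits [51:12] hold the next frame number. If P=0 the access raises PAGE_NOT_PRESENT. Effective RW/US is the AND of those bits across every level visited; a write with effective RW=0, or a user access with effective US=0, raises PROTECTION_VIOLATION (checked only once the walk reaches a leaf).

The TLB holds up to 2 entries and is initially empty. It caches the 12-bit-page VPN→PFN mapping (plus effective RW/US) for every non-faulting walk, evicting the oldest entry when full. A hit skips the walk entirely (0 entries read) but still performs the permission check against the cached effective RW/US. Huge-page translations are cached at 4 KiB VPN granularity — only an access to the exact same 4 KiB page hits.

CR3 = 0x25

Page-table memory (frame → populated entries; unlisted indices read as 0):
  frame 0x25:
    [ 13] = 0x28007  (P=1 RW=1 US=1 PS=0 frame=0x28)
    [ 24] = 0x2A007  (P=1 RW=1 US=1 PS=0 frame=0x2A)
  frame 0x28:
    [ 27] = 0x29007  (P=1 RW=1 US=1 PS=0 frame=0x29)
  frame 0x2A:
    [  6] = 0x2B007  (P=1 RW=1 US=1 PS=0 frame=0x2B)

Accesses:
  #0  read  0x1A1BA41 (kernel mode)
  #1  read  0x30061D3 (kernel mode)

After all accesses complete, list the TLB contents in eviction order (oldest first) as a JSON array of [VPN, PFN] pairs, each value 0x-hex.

Trace:
#0 VA=0x1A1BA41 (r,kernel):
  lvl0: tbl 0x25, slot 13 ⇒ 0x28007 (P1/RW1/US1/PS0)
  lvl1: tbl 0x28, slot 27 ⇒ 0x29007 (P1/RW1/US1/PS0)
  → PA=0x29A41  (2 entries read)
#1 VA=0x30061D3 (r,kernel):
  lvl0: tbl 0x25, slot 24 ⇒ 0x2A007 (P1/RW1/US1/PS0)
  lvl1: tbl 0x2A, slot 6 ⇒ 0x2B007 (P1/RW1/US1/PS0)
  → PA=0x2B1D3  (2 entries read)

TLB: [["0x1A1B", "0x29"], ["0x3006", "0x2B"]]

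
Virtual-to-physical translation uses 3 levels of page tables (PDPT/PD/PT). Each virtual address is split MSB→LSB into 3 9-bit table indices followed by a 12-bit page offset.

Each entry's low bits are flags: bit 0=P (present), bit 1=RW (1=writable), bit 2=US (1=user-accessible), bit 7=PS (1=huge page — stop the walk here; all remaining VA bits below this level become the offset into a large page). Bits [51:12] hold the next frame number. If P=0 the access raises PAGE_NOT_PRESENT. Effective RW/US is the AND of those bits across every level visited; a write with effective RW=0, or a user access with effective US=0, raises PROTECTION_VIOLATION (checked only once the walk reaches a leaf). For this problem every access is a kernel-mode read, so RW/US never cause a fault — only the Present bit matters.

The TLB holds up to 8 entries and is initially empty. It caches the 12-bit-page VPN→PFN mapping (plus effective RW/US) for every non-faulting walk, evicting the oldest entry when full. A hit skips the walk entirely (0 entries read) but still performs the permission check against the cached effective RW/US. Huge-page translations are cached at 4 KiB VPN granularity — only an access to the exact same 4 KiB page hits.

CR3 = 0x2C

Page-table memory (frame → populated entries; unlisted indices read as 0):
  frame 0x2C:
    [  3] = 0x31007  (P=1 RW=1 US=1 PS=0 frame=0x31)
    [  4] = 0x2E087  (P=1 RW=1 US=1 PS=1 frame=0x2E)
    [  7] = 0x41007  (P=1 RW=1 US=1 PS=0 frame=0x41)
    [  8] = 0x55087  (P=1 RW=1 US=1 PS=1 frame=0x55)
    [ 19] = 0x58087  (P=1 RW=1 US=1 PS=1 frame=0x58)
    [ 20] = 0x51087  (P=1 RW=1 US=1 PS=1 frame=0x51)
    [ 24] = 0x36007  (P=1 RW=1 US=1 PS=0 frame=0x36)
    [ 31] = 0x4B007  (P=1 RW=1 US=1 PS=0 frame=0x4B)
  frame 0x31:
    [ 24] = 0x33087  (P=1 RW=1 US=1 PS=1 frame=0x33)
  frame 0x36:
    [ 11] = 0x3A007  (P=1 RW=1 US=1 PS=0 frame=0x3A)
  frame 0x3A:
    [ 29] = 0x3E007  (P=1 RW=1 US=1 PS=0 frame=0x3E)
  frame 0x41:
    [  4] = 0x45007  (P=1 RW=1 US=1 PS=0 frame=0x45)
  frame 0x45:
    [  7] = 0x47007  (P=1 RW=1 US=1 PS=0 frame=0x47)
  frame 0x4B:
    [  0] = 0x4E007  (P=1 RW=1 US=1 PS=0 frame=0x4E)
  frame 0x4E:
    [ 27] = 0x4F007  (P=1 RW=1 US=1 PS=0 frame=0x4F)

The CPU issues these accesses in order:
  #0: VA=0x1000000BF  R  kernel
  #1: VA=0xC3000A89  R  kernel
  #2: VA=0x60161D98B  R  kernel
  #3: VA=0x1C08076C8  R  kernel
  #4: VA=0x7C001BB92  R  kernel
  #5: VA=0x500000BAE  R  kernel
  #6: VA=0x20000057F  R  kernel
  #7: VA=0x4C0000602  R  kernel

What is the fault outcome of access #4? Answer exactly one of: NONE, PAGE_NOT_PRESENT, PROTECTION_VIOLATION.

Per-access translation:
#0 VA=0x1000000BF (r,kernel):
  L0: frame=0x2C idx=4 entry=0x2E087 [P=1 RW=1 US=1 PS=1]
  → PA=0x2E0BF (huge @L0)  (1 entries read)
#1 VA=0xC3000A89 (r,kernel):
  L0: frame=0x2C idx=3 entry=0x31007 [P=1 RW=1 US=1 PS=0]
  L1: frame=0x31 idx=24 entry=0x33087 [P=1 RW=1 US=1 PS=1]
  → PA=0x33A89 (huge @L1)  (2 entries read)
#2 VA=0x60161D98B (r,kernel):
  L0: frame=0x2C idx=24 entry=0x36007 [P=1 RW=1 US=1 PS=0]
  L1: frame=0x36 idx=11 entry=0x3A007 [P=1 RW=1 US=1 PS=0]
  L2: frame=0x3A idx=29 entry=0x3E007 [P=1 RW=1 US=1 PS=0]
  → PA=0x3E98B  (3 entries read)
#3 VA=0x1C08076C8 (r,kernel):
  L0: frame=0x2C idx=7 entry=0x41007 [P=1 RW=1 US=1 PS=0]
  L1: frame=0x41 idx=4 entry=0x45007 [P=1 RW=1 US=1 PS=0]
  L2: frame=0x45 idx=7 entry=0x47007 [P=1 RW=1 US=1 PS=0]
  → PA=0x476C8  (3 entries read)
#4 VA=0x7C001BB92 (r,kernel):
  L0: frame=0x2C idx=31 entry=0x4B007 [P=1 RW=1 US=1 PS=0]
  L1: frame=0x4B idx=0 entry=0x4E007 [P=1 RW=1 US=1 PS=0]
  L2: frame=0x4E idx=27 entry=0x4F007 [P=1 RW=1 US=1 PS=0]
  → PA=0x4FB92  (3 entries read)
#5 VA=0x500000BAE (r,kernel):
  L0: frame=0x2C idx=20 entry=0x51087 [P=1 RW=1 US=1 PS=1]
  → PA=0x51BAE (huge @L0)  (1 entries read)
#6 VA=0x20000057F (r,kernel):
  L0: frame=0x2C idx=8 entry=0x55087 [P=1 RW=1 US=1 PS=1]
  → PA=0x5557F (huge @L0)  (1 entries read)
#7 VA=0x4C0000602 (r,kernel):
  L0: frame=0x2C idx=19 entry=0x58087 [P=1 RW=1 US=1 PS=1]
  → PA=0x58602 (huge @L0)  (1 entries read)

Access #4 fault: NONE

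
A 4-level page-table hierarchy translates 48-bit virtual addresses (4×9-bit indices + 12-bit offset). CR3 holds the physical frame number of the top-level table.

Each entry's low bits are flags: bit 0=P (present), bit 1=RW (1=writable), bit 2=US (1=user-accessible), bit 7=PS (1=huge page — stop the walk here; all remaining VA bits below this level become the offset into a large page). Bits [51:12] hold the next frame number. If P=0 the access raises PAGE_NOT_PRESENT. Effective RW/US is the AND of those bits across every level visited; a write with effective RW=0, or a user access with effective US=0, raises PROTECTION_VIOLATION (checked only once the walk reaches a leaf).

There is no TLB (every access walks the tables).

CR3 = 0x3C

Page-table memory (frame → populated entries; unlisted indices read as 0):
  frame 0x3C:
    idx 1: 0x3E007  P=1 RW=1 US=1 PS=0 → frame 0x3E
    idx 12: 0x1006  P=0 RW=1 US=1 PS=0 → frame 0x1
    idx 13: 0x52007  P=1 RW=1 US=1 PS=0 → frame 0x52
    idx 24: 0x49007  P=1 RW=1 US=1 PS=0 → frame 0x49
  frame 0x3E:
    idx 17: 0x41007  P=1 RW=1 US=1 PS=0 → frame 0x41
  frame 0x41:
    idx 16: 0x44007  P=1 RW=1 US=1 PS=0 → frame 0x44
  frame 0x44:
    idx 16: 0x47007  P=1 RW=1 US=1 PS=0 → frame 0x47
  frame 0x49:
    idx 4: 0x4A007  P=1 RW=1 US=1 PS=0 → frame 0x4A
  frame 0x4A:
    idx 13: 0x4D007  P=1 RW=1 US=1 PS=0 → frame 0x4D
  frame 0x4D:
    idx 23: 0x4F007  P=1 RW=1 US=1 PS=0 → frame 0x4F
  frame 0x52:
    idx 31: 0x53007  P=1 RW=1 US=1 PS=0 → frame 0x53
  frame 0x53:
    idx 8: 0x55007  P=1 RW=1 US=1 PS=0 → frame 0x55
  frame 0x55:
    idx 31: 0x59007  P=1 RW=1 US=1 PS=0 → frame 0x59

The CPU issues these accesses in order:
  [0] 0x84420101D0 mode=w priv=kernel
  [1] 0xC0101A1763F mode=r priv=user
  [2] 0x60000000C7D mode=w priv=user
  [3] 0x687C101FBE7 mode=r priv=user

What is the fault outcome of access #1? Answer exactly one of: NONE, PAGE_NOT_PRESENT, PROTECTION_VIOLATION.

Walk each access:
#0 VA=0x84420101D0 (w,kernel):
  [0] read 0x3C idx=1: raw=0x3E007 flags P=1 W=1 U=1 S=0
  [1] read 0x3E idx=17: raw=0x41007 flags P=1 W=1 U=1 S=0
  [2] read 0x41 idx=16: raw=0x44007 flags P=1 W=1 U=1 S=0
  [3] read 0x44 idx=16: raw=0x47007 flags P=1 W=1 U=1 S=0
  → PA=0x471D0  (4 entries read)
#1 VA=0xC0101A1763F (r,user):
  [0] read 0x3C idx=24: raw=0x49007 flags P=1 W=1 U=1 S=0
  [1] read 0x49 idx=4: raw=0x4A007 flags P=1 W=1 U=1 S=0
  [2] read 0x4A idx=13: raw=0x4D007 flags P=1 W=1 U=1 S=0
  [3] read 0x4D idx=23: raw=0x4F007 flags P=1 W=1 U=1 S=0
  → PA=0x4F63F  (4 entries read)
#2 VA=0x60000000C7D (w,user):
  [0] read 0x3C idx=12: raw=0x1006 flags P=0 W=1 U=1 S=0
  ✗ PAGE_NOT_PRESENT  [1 reads]
#3 VA=0x687C101FBE7 (r,user):
  [0] read 0x3C idx=13: raw=0x52007 flags P=1 W=1 U=1 S=0
  [1] read 0x52 idx=31: raw=0x53007 flags P=1 W=1 U=1 S=0
  [2] read 0x53 idx=8: raw=0x55007 flags P=1 W=1 U=1 S=0
  [3] read 0x55 idx=31: raw=0x59007 flags P=1 W=1 U=1 S=0
  → PA=0x59BE7  (4 entries read)

Access #1 fault: NONE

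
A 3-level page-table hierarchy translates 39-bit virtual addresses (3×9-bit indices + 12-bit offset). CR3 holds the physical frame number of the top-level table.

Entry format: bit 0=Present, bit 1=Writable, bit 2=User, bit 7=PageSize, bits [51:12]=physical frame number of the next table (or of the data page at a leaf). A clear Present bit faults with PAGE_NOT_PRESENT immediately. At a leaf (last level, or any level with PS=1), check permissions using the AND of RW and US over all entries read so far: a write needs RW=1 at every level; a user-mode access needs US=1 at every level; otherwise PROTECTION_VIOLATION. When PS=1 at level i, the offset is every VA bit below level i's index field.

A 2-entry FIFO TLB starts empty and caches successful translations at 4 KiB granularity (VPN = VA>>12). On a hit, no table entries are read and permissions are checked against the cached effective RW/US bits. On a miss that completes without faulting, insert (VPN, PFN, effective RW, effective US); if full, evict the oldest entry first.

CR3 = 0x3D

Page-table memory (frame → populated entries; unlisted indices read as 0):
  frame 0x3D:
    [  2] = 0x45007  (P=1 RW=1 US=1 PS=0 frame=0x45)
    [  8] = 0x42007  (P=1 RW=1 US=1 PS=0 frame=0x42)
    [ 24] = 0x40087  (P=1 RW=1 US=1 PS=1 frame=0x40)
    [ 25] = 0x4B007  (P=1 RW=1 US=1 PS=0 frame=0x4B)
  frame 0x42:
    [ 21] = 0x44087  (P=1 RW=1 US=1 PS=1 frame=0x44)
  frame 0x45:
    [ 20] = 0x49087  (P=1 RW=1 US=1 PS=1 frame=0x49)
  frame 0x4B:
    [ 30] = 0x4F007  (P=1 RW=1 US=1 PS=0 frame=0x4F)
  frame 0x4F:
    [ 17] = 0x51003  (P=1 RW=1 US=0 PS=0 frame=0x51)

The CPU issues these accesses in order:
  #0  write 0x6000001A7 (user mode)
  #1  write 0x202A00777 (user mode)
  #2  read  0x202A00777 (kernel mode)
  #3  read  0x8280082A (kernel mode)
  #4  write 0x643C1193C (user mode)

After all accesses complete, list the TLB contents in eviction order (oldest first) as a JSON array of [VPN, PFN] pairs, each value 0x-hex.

Trace:
#0 VA=0x6000001A7 (w,user):
  lvl0: tbl 0x3D, slot 24 ⇒ 0x40087 (P1/RW1/US1/PS1)
  → PA=0x401A7 (huge @L0)  (1 entries read)
#1 VA=0x202A00777 (w,user):
  lvl0: tbl 0x3D, slot 8 ⇒ 0x42007 (P1/RW1/US1/PS0)
  lvl1: tbl 0x42, slot 21 ⇒ 0x44087 (P1/RW1/US1/PS1)
  → PA=0x44777 (huge @L1)  (2 entries read)
#2 VA=0x202A00777 (r,kernel):
  TLB hit vpn=0x202A00 → PA=0x44777
#3 VA=0x8280082A (r,kernel):
  lvl0: tbl 0x3D, slot 2 ⇒ 0x45007 (P1/RW1/US1/PS0)
  lvl1: tbl 0x45, slot 20 ⇒ 0x49087 (P1/RW1/US1/PS1)
  → PA=0x4982A (huge @L1)  (2 entries read)
#4 VA=0x643C1193C (w,user):
  lvl0: tbl 0x3D, slot 25 ⇒ 0x4B007 (P1/RW1/US1/PS0)
  lvl1: tbl 0x4B, slot 30 ⇒ 0x4F007 (P1/RW1/US1/PS0)
  lvl2: tbl 0x4F, slot 17 ⇒ 0x51003 (P1/RW1/US0/PS0)
  → PROTECTION_VIOLATION  (3 entries read)

TLB: [["0x202A00", "0x44"], ["0x82800", "0x49"]]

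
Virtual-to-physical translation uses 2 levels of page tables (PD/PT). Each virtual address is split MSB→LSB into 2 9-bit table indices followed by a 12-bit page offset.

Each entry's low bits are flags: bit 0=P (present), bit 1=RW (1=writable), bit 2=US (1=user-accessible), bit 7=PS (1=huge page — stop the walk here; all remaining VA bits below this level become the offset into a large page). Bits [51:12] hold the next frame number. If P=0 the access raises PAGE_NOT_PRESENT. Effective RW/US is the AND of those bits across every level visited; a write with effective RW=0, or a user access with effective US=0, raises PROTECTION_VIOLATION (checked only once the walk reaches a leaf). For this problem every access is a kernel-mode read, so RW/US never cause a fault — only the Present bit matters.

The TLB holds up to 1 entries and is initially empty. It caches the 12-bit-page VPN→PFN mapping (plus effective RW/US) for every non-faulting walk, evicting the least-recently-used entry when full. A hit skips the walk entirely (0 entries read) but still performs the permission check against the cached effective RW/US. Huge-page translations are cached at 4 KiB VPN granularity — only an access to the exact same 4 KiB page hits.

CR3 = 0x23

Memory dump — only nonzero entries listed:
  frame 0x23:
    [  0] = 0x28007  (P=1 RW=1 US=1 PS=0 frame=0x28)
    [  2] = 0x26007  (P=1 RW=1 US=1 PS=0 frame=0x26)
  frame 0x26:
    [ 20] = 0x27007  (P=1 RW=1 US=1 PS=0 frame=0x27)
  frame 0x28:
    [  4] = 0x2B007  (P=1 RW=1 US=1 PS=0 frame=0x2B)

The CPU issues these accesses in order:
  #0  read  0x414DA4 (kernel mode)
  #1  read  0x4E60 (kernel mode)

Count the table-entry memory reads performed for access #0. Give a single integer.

Trace:
#0 VA=0x414DA4 (r,kernel):
  lvl0: tbl 0x23, slot 2 ⇒ 0x26007 (P1/RW1/US1/PS0)
  lvl1: tbl 0x26, slot 20 ⇒ 0x27007 (P1/RW1/US1/PS0)
  → PA=0x27DA4  (2 entries read)
#1 VA=0x4E60 (r,kernel):
  lvl0: tbl 0x23, slot 0 ⇒ 0x28007 (P1/RW1/US1/PS0)
  lvl1: tbl 0x28, slot 4 ⇒ 0x2B007 (P1/RW1/US1/PS0)
  → PA=0x2BE60  (2 entries read)

Entries read for #0: 2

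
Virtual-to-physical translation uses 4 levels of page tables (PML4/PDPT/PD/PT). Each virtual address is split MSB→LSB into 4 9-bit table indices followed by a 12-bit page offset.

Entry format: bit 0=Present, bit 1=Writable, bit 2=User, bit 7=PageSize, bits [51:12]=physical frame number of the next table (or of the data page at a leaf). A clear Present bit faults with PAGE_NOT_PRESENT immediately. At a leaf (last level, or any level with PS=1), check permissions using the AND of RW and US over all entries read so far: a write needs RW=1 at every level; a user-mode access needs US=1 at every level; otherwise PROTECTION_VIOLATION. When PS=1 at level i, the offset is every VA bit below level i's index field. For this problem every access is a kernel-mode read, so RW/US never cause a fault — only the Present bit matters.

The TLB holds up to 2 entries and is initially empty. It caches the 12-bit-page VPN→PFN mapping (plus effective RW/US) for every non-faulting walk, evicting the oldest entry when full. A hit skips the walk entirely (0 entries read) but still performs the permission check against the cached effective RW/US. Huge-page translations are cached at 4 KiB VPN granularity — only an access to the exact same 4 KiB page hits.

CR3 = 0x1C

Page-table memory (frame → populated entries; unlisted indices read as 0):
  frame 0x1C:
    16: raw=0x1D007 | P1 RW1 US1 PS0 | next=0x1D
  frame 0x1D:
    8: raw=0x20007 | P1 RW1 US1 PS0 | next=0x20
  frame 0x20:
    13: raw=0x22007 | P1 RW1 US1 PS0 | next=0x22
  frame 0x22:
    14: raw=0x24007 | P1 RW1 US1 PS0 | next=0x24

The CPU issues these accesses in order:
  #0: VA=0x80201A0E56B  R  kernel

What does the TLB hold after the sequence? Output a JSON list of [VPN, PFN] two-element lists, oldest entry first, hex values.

Per-access translation:
#0 VA=0x80201A0E56B (r,kernel):
  L0 @0x1C[16] → 0x1D007  P=1,RW=1,US=1,PS=0
  L1 @0x1D[8] → 0x20007  P=1,RW=1,US=1,PS=0
  L2 @0x20[13] → 0x22007  P=1,RW=1,US=1,PS=0
  L3 @0x22[14] → 0x24007  P=1,RW=1,US=1,PS=0
  ⇒ phys 0x2456B  [4 reads]

TLB: [["0x80201A0E", "0x24"]]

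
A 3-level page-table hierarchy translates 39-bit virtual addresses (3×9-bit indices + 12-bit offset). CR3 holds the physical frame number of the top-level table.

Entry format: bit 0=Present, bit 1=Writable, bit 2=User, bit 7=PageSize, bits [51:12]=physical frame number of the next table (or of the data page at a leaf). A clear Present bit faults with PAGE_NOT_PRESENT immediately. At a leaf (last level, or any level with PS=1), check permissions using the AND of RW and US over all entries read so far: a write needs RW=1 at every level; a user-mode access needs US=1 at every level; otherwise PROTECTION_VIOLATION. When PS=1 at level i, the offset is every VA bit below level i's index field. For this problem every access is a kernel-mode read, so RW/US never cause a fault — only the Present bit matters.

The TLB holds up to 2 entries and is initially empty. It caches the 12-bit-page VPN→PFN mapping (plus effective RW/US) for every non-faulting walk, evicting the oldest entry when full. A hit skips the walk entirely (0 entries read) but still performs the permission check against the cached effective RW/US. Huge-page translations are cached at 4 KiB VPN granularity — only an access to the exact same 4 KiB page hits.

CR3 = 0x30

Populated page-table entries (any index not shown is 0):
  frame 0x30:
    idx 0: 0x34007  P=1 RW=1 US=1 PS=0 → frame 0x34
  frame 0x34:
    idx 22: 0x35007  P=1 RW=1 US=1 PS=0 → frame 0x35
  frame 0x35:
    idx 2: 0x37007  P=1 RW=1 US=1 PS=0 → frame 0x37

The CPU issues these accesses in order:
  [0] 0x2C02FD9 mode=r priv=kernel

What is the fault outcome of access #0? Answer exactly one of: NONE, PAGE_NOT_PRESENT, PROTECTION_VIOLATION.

Trace:
#0 VA=0x2C02FD9 (r,kernel):
  lvl0: tbl 0x30, slot 0 ⇒ 0x34007 (P1/RW1/US1/PS0)
  lvl1: tbl 0x34, slot 22 ⇒ 0x35007 (P1/RW1/US1/PS0)
  lvl2: tbl 0x35, slot 2 ⇒ 0x37007 (P1/RW1/US1/PS0)
  → PA=0x37FD9  (3 entries read)

Access #0 fault: NONE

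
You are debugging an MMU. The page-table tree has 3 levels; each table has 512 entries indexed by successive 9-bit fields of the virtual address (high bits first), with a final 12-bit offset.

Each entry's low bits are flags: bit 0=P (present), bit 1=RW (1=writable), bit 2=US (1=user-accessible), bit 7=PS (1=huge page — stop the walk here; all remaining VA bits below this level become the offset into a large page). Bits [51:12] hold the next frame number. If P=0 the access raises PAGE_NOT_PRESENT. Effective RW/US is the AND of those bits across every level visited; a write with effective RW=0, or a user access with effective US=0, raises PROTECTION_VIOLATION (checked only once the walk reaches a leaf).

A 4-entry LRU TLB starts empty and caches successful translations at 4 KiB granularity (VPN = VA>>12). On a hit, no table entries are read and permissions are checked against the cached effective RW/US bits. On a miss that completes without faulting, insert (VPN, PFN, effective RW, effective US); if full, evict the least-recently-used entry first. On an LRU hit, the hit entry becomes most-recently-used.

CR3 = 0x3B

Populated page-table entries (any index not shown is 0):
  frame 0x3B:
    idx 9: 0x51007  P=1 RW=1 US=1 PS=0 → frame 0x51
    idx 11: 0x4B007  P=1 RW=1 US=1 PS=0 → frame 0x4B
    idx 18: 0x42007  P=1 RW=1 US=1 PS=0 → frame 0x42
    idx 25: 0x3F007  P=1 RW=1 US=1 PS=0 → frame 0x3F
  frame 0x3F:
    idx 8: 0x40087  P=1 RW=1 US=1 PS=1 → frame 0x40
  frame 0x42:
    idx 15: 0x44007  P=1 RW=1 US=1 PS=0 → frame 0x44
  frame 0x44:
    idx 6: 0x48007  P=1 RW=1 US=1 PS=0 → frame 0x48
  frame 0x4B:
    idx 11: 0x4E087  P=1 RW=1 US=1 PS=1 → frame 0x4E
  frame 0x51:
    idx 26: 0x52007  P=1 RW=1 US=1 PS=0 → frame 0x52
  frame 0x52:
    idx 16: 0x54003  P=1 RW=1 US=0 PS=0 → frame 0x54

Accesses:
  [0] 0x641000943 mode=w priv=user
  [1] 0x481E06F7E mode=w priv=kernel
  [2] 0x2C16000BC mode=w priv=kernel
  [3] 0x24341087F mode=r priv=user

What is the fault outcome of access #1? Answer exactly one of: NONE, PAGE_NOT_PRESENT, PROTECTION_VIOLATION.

Trace:
#0 VA=0x641000943 (w,user):
  lvl0: tbl 0x3B, slot 25 ⇒ 0x3F007 (P1/RW1/US1/PS0)
  lvl1: tbl 0x3F, slot 8 ⇒ 0x40087 (P1/RW1/US1/PS1)
  → PA=0x40943 (huge @L1)  (2 entries read)
#1 VA=0x481E06F7E (w,kernel):
  lvl0: tbl 0x3B, slot 18 ⇒ 0x42007 (P1/RW1/US1/PS0)
  lvl1: tbl 0x42, slot 15 ⇒ 0x44007 (P1/RW1/US1/PS0)
  lvl2: tbl 0x44, slot 6 ⇒ 0x48007 (P1/RW1/US1/PS0)
  → PA=0x48F7E  (3 entries read)
#2 VA=0x2C16000BC (w,kernel):
  lvl0: tbl 0x3B, slot 11 ⇒ 0x4B007 (P1/RW1/US1/PS0)
  lvl1: tbl 0x4B, slot 11 ⇒ 0x4E087 (P1/RW1/US1/PS1)
  → PA=0x4E0BC (huge @L1)  (2 entries read)
#3 VA=0x24341087F (r,user):
  lvl0: tbl 0x3B, slot 9 ⇒ 0x51007 (P1/RW1/US1/PS0)
  lvl1: tbl 0x51, slot 26 ⇒ 0x52007 (P1/RW1/US1/PS0)
  lvl2: tbl 0x52, slot 16 ⇒ 0x54003 (P1/RW1/US0/PS0)
  ✗ PROTECTION_VIOLATION  [3 reads]

Access #1 fault: NONE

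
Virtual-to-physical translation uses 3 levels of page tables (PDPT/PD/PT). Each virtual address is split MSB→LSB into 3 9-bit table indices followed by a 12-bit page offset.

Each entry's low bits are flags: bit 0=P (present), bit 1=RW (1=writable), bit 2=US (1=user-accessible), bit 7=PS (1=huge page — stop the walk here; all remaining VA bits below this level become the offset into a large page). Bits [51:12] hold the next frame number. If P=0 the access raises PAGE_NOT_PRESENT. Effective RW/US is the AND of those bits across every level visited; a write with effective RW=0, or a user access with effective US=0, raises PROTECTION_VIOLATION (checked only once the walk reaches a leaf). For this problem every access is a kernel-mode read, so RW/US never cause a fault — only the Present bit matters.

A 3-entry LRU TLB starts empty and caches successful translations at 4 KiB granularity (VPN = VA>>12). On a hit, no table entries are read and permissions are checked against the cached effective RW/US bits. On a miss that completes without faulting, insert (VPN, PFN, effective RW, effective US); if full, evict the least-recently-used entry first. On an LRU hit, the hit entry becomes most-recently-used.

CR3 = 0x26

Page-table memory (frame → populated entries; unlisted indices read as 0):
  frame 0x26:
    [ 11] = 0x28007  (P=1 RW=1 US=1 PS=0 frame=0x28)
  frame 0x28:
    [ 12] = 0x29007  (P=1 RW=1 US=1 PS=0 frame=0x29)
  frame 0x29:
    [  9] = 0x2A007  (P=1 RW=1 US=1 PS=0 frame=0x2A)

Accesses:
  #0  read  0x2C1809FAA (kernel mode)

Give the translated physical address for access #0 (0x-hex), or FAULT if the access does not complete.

Trace:
#0 VA=0x2C1809FAA (r,kernel):
  L0: frame=0x26 idx=11 entry=0x28007 [P=1 RW=1 US=1 PS=0]
  L1: frame=0x28 idx=12 entry=0x29007 [P=1 RW=1 US=1 PS=0]
  L2: frame=0x29 idx=9 entry=0x2A007 [P=1 RW=1 US=1 PS=0]
  → PA=0x2AFAA  (3 entries read)

Access #0 PA: 0x2AFAA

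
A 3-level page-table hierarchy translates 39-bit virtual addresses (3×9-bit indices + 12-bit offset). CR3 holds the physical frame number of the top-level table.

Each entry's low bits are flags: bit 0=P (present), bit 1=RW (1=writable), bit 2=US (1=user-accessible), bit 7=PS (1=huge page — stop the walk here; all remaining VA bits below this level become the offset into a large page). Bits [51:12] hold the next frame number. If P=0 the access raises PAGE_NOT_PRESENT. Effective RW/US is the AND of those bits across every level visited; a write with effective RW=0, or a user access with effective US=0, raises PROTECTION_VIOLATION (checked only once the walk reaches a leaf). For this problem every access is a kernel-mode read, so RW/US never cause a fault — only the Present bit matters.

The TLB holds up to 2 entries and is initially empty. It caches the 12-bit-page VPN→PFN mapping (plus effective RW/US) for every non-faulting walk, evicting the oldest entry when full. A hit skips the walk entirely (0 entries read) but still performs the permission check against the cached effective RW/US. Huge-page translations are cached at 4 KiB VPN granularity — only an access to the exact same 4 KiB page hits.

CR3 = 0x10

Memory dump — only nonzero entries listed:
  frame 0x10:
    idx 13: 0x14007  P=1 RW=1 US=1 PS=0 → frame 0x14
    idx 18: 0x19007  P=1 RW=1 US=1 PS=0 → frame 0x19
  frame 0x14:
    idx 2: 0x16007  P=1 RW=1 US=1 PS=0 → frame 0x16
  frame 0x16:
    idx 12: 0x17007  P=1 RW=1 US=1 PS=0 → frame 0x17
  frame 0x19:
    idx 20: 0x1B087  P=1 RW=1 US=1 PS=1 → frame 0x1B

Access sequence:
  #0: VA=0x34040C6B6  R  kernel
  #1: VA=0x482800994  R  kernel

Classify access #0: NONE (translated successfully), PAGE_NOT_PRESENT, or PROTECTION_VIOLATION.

Trace:
#0 VA=0x34040C6B6 (r,kernel):
  L0 @0x10[13] → 0x14007  P=1,RW=1,US=1,PS=0
  L1 @0x14[2] → 0x16007  P=1,RW=1,US=1,PS=0
  L2 @0x16[12] → 0x17007  P=1,RW=1,US=1,PS=0
  ✓ 0x176B6  — 3 lookups
#1 VA=0x482800994 (r,kernel):
  L0 @0x10[18] → 0x19007  P=1,RW=1,US=1,PS=0
  L1 @0x19[20] → 0x1B087  P=1,RW=1,US=1,PS=1
  ✓ 0x1B994 (huge @L1)  — 2 lookups

Access #0 fault: NONE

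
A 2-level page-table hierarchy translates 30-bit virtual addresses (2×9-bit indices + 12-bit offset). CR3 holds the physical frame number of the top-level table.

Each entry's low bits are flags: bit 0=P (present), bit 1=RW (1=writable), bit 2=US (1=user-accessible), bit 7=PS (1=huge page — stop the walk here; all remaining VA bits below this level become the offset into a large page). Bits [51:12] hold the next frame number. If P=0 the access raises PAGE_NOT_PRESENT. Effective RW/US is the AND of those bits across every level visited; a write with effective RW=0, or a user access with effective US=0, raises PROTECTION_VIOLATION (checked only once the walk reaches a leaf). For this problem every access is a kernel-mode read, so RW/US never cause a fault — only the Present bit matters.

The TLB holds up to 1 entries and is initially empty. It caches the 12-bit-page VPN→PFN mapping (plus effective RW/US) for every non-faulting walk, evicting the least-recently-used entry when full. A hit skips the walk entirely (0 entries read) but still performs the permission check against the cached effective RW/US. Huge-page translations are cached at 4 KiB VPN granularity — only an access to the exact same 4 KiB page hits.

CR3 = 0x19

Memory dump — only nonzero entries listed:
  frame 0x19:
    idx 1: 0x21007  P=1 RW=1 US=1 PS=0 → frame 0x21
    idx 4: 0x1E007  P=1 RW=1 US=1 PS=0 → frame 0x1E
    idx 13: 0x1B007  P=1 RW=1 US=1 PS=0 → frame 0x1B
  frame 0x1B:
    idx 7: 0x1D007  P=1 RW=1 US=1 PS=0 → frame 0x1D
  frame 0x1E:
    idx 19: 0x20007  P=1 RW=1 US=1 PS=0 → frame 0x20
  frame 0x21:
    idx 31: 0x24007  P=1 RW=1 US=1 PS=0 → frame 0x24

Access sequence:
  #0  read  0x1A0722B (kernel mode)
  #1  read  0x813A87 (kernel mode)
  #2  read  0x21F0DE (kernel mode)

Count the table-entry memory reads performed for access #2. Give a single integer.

Walk each access:
#0 VA=0x1A0722B (r,kernel):
  lvl0: tbl 0x19, slot 13 ⇒ 0x1B007 (P1/RW1/US1/PS0)
  lvl1: tbl 0x1B, slot 7 ⇒ 0x1D007 (P1/RW1/US1/PS0)
  ⇒ phys 0x1D22B  [2 reads]
#1 VA=0x813A87 (r,kernel):
  lvl0: tbl 0x19, slot 4 ⇒ 0x1E007 (P1/RW1/US1/PS0)
  lvl1: tbl 0x1E, slot 19 ⇒ 0x20007 (P1/RW1/US1/PS0)
  ⇒ phys 0x20A87  [2 reads]
#2 VA=0x21F0DE (r,kernel):
  lvl0: tbl 0x19, slot 1 ⇒ 0x21007 (P1/RW1/US1/PS0)
  lvl1: tbl 0x21, slot 31 ⇒ 0x24007 (P1/RW1/US1/PS0)
  ⇒ phys 0x240DE  [2 reads]

Entries read for #2: 2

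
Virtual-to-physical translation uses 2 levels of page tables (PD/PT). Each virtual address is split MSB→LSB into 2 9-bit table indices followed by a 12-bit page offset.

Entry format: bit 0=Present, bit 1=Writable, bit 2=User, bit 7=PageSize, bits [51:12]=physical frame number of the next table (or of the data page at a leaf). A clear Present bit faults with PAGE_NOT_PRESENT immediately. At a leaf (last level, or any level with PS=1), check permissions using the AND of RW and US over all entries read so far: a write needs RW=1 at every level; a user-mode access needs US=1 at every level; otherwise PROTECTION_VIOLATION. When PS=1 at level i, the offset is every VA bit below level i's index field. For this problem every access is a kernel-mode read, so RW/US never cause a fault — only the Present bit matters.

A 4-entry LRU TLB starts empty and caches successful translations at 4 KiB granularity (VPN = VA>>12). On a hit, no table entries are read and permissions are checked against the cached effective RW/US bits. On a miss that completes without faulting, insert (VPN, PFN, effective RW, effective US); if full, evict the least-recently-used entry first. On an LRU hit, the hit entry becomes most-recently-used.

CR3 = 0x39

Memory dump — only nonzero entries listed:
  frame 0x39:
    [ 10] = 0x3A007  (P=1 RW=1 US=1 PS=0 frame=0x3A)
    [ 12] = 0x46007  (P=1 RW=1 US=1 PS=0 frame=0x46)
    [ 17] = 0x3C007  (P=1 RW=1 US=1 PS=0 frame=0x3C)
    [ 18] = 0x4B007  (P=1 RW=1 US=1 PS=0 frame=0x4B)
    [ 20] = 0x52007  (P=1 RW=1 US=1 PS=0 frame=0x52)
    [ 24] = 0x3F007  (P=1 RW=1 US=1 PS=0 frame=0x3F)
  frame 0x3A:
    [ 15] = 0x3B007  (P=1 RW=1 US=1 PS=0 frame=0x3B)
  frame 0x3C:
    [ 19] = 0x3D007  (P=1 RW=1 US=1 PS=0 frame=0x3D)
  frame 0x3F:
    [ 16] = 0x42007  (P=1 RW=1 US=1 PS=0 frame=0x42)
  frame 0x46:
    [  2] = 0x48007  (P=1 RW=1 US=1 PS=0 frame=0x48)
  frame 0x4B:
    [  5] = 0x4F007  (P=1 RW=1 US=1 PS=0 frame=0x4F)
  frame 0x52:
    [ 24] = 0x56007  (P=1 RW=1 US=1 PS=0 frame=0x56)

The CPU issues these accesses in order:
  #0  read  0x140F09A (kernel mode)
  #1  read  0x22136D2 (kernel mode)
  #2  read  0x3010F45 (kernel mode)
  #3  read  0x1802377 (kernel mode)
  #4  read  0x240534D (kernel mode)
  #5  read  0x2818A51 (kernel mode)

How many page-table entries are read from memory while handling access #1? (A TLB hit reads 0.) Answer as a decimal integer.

Trace:
#0 VA=0x140F09A (r,kernel):
  lvl0: tbl 0x39, slot 10 ⇒ 0x3A007 (P1/RW1/US1/PS0)
  lvl1: tbl 0x3A, slot 15 ⇒ 0x3B007 (P1/RW1/US1/PS0)
  → PA=0x3B09A  (2 entries read)
#1 VA=0x22136D2 (r,kernel):
  lvl0: tbl 0x39, slot 17 ⇒ 0x3C007 (P1/RW1/US1/PS0)
  lvl1: tbl 0x3C, slot 19 ⇒ 0x3D007 (P1/RW1/US1/PS0)
  → PA=0x3D6D2  (2 entries read)
#2 VA=0x3010F45 (r,kernel):
  lvl0: tbl 0x39, slot 24 ⇒ 0x3F007 (P1/RW1/US1/PS0)
  lvl1: tbl 0x3F, slot 16 ⇒ 0x42007 (P1/RW1/US1/PS0)
  → PA=0x42F45  (2 entries read)
#3 VA=0x1802377 (r,kernel):
  lvl0: tbl 0x39, slot 12 ⇒ 0x46007 (P1/RW1/US1/PS0)
  lvl1: tbl 0x46, slot 2 ⇒ 0x48007 (P1/RW1/US1/PS0)
  → PA=0x48377  (2 entries read)
#4 VA=0x240534D (r,kernel):
  lvl0: tbl 0x39, slot 18 ⇒ 0x4B007 (P1/RW1/US1/PS0)
  lvl1: tbl 0x4B, slot 5 ⇒ 0x4F007 (P1/RW1/US1/PS0)
  → PA=0x4F34D  (2 entries read)
#5 VA=0x2818A51 (r,kernel):
  lvl0: tbl 0x39, slot 20 ⇒ 0x52007 (P1/RW1/US1/PS0)
  lvl1: tbl 0x52, slot 24 ⇒ 0x56007 (P1/RW1/US1/PS0)
  → PA=0x56A51  (2 entries read)

Entries read for #1: 2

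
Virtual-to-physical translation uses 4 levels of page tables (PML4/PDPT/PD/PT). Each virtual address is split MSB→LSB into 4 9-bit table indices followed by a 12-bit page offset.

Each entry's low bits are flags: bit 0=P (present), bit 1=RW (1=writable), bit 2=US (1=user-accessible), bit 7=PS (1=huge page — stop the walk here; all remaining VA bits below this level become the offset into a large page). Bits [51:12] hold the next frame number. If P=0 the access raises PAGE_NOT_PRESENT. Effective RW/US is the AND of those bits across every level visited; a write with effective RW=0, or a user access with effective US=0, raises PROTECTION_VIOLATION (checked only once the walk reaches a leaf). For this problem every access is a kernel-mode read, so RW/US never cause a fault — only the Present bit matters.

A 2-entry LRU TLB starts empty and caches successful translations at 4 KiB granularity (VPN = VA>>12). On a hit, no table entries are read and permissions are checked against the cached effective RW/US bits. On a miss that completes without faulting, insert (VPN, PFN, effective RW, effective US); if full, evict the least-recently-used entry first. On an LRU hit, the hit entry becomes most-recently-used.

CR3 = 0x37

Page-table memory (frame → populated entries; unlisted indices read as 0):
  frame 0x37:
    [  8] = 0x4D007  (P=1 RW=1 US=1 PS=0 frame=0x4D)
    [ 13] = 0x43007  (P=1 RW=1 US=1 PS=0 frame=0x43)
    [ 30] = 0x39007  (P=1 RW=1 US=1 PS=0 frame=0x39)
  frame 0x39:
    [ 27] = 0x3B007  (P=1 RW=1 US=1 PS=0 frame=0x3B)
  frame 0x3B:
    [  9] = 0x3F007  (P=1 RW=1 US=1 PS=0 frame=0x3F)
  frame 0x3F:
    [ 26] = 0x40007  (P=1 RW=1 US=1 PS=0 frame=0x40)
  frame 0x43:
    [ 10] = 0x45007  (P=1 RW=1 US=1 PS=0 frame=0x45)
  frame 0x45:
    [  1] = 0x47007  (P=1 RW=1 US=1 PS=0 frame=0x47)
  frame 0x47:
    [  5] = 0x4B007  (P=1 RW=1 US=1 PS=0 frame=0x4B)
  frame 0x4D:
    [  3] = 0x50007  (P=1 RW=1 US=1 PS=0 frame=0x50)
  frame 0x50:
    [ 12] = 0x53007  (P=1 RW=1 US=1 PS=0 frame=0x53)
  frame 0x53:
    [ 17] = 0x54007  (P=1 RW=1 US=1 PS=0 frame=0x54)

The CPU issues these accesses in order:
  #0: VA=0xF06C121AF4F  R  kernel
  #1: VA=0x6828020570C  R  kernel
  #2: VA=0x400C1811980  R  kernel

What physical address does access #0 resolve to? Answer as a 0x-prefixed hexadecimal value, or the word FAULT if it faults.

Per-access translation:
#0 VA=0xF06C121AF4F (r,kernel):
  [0] read 0x37 idx=30: raw=0x39007 flags P=1 W=1 U=1 S=0
  [1] read 0x39 idx=27: raw=0x3B007 flags P=1 W=1 U=1 S=0
  [2] read 0x3B idx=9: raw=0x3F007 flags P=1 W=1 U=1 S=0
  [3] read 0x3F idx=26: raw=0x40007 flags P=1 W=1 U=1 S=0
  → PA=0x40F4F  (4 entries read)
#1 VA=0x6828020570C (r,kernel):
  [0] read 0x37 idx=13: raw=0x43007 flags P=1 W=1 U=1 S=0
  [1] read 0x43 idx=10: raw=0x45007 flags P=1 W=1 U=1 S=0
  [2] read 0x45 idx=1: raw=0x47007 flags P=1 W=1 U=1 S=0
  [3] read 0x47 idx=5: raw=0x4B007 flags P=1 W=1 U=1 S=0
  → PA=0x4B70C  (4 entries read)
#2 VA=0x400C1811980 (r,kernel):
  [0] read 0x37 idx=8: raw=0x4D007 flags P=1 W=1 U=1 S=0
  [1] read 0x4D idx=3: raw=0x50007 flags P=1 W=1 U=1 S=0
  [2] read 0x50 idx=12: raw=0x53007 flags P=1 W=1 U=1 S=0
  [3] read 0x53 idx=17: raw=0x54007 flags P=1 W=1 U=1 S=0
  → PA=0x54980  (4 entries read)

Access #0 PA: 0x40F4F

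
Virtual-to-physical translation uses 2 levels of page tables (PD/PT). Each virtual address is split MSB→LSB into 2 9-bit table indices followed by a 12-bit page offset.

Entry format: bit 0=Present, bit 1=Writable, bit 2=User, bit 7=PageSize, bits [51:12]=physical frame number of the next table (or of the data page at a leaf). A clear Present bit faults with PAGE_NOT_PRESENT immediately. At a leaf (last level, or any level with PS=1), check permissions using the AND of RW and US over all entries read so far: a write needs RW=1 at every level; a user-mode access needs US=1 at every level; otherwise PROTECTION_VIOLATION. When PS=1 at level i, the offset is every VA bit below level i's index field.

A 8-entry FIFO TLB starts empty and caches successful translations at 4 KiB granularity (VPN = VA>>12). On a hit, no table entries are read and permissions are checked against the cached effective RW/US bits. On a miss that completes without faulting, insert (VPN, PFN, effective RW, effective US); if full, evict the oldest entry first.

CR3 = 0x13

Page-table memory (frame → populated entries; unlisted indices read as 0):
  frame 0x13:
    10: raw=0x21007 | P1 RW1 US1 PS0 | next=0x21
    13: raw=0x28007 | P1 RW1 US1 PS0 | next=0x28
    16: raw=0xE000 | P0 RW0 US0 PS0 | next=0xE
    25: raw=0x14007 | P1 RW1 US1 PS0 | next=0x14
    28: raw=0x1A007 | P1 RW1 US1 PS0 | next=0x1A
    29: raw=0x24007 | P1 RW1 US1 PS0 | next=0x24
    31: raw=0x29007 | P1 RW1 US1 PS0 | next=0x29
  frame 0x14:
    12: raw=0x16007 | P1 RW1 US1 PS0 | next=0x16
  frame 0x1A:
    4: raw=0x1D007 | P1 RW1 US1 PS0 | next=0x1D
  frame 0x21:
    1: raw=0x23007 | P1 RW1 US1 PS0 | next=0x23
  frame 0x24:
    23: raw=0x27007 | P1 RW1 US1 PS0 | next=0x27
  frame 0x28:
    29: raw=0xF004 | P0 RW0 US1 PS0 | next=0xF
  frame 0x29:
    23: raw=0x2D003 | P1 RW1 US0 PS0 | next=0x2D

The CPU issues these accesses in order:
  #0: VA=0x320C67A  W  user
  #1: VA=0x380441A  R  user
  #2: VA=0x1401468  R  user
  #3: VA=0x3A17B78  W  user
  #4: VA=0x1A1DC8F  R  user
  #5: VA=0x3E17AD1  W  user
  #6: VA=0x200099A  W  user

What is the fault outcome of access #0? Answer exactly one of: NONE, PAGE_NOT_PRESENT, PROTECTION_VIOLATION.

Walk each access:
#0 VA=0x320C67A (w,user):
  L0: frame=0x13 idx=25 entry=0x14007 [P=1 RW=1 US=1 PS=0]
  L1: frame=0x14 idx=12 entry=0x16007 [P=1 RW=1 US=1 PS=0]
  ⇒ phys 0x1667A  [2 reads]
#1 VA=0x380441A (r,user):
  L0: frame=0x13 idx=28 entry=0x1A007 [P=1 RW=1 US=1 PS=0]
  L1: frame=0x1A idx=4 entry=0x1D007 [P=1 RW=1 US=1 PS=0]
  ⇒ phys 0x1D41A  [2 reads]
#2 VA=0x1401468 (r,user):
  L0: frame=0x13 idx=10 entry=0x21007 [P=1 RW=1 US=1 PS=0]
  L1: frame=0x21 idx=1 entry=0x23007 [P=1 RW=1 US=1 PS=0]
  ⇒ phys 0x23468  [2 reads]
#3 VA=0x3A17B78 (w,user):
  L0: frame=0x13 idx=29 entry=0x24007 [P=1 RW=1 US=1 PS=0]
  L1: frame=0x24 idx=23 entry=0x27007 [P=1 RW=1 US=1 PS=0]
  ⇒ phys 0x27B78  [2 reads]
#4 VA=0x1A1DC8F (r,user):
  L0: frame=0x13 idx=13 entry=0x28007 [P=1 RW=1 US=1 PS=0]
  L1: frame=0x28 idx=29 entry=0xF004 [P=0 RW=0 US=1 PS=0]
  ✗ PAGE_NOT_PRESENT  [2 reads]
#5 VA=0x3E17AD1 (w,user):
  L0: frame=0x13 idx=31 entry=0x29007 [P=1 RW=1 US=1 PS=0]
  L1: frame=0x29 idx=23 entry=0x2D003 [P=1 RW=1 US=0 PS=0]
  ✗ PROTECTION_VIOLATION  [2 reads]
#6 VA=0x200099A (w,user):
  L0: frame=0x13 idx=16 entry=0xE000 [P=0 RW=0 US=0 PS=0]
  ✗ PAGE_NOT_PRESENT  [1 reads]

Access #0 fault: NONE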